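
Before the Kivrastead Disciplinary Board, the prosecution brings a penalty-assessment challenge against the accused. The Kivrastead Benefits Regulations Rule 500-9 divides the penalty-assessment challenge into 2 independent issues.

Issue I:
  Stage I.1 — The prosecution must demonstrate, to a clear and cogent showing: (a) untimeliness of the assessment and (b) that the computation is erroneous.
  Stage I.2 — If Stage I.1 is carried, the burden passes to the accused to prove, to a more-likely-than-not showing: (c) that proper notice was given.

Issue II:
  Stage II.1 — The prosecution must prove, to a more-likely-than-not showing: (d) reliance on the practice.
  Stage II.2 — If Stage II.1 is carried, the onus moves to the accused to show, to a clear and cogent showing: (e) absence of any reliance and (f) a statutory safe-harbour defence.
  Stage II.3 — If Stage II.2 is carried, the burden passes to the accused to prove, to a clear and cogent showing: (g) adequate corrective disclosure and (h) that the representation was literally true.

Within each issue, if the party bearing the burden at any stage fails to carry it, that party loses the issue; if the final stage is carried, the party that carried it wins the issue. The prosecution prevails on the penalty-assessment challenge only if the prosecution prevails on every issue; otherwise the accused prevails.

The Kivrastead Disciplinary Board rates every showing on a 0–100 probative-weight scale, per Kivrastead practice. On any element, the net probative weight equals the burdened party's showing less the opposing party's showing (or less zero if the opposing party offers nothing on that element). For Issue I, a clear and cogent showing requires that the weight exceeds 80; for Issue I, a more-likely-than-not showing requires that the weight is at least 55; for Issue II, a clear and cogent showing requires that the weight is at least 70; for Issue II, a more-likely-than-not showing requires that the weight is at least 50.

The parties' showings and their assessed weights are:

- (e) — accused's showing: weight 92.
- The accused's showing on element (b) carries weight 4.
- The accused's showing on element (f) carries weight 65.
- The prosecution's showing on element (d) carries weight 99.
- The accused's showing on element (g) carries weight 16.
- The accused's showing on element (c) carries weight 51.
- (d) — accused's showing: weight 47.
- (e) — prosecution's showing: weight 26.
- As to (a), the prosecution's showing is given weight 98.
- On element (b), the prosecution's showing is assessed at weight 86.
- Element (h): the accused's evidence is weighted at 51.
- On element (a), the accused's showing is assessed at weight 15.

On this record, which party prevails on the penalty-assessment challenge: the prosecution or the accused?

— Issue I —
Stage I.1 (prosecution, a clear and cogent showing, weight exceeds 80): (a) net 98−15=83 > 80 — meets; (b) net 86−4=82 > 80 — meets.
  The prosecution carries Stage I.1; the accused now bears the burden.
Stage I.2 (accused, a more-likely-than-not showing, weight is at least 55): (c) 51 < 55 — fails.
  Stage I.2 not carried; the accused fails its burden.
The prosecution prevails on this issue.
— Issue II —
Stage II.1 (prosecution, a more-likely-than-not showing, weight is at least 50): (d) net 99−47=52 ≥ 50 — meets.
  The prosecution carries Stage II.1; the accused now bears the burden.
Stage II.2 (accused, a clear and cogent showing, weight is at least 70): (e) net 92−26=66 < 70 — fails; (f) 65 < 70 — fails.
  Stage II.2 not carried; the accused fails its burden.
The analysis ends at Stage II.2; the prosecution prevails on this issue.
Per-issue: Issue I → prosecution; Issue II → prosecution. The prosecution must prevail on every issue; overall, the prosecution prevails.

prosecution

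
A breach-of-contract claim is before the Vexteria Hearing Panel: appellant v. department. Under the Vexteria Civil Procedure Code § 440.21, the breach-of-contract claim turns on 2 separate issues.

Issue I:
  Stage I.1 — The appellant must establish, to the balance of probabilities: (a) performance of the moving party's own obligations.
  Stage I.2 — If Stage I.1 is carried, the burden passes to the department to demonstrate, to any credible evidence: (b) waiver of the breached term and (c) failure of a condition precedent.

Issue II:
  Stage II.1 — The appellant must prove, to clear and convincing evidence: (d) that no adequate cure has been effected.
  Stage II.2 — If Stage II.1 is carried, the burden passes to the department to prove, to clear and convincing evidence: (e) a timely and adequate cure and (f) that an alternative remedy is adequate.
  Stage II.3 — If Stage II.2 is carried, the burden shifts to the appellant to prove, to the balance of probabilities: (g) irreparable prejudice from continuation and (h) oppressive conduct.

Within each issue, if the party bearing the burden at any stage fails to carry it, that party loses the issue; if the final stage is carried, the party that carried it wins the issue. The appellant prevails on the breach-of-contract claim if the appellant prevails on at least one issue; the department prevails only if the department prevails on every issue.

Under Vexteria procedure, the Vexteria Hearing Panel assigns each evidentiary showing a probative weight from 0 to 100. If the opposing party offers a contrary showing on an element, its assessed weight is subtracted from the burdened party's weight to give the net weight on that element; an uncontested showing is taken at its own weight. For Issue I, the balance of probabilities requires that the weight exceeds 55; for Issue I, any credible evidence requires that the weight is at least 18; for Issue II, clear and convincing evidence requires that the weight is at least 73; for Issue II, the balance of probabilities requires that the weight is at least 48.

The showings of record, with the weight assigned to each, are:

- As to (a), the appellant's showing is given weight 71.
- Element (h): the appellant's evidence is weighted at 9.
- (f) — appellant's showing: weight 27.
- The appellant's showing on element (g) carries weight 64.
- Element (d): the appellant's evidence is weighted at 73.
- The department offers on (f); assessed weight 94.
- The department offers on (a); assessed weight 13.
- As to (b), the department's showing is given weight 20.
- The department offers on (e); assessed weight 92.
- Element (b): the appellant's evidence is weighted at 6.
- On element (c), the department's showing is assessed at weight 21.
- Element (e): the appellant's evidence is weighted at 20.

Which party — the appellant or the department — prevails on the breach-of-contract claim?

— Issue I —
Stage I.1 (appellant, the balance of probabilities, weight exceeds 55): (a) net 71−13=58 > 55 — meets.
  Stage I.1 carried; the burden shifts to the department.
Stage I.2 (department, any credible evidence, weight is at least 18): (b) net 20−6=14 < 18 — fails; (c) 21 ≥ 18 — meets.
  The department does not carry Stage I.2.
The analysis ends at Stage I.2; the appellant prevails on this issue.
— Issue II —
Stage II.1 (appellant, clear and convincing evidence, weight is at least 73): (d) 73 ≥ 73 — meets.
  Stage II.1 is satisfied; the onus moves to the department.
Stage II.2 (department, clear and convincing evidence, weight is at least 73): (e) net 92−20=72 < 73 — fails; (f) net 94−27=67 < 73 — fails.
  Stage II.2 not carried; the department fails its burden.
The appellant prevails on this issue.
Per-issue: Issue I → appellant; Issue II → appellant. The appellant must prevail on at least one issue; overall, the appellant prevails.

appellant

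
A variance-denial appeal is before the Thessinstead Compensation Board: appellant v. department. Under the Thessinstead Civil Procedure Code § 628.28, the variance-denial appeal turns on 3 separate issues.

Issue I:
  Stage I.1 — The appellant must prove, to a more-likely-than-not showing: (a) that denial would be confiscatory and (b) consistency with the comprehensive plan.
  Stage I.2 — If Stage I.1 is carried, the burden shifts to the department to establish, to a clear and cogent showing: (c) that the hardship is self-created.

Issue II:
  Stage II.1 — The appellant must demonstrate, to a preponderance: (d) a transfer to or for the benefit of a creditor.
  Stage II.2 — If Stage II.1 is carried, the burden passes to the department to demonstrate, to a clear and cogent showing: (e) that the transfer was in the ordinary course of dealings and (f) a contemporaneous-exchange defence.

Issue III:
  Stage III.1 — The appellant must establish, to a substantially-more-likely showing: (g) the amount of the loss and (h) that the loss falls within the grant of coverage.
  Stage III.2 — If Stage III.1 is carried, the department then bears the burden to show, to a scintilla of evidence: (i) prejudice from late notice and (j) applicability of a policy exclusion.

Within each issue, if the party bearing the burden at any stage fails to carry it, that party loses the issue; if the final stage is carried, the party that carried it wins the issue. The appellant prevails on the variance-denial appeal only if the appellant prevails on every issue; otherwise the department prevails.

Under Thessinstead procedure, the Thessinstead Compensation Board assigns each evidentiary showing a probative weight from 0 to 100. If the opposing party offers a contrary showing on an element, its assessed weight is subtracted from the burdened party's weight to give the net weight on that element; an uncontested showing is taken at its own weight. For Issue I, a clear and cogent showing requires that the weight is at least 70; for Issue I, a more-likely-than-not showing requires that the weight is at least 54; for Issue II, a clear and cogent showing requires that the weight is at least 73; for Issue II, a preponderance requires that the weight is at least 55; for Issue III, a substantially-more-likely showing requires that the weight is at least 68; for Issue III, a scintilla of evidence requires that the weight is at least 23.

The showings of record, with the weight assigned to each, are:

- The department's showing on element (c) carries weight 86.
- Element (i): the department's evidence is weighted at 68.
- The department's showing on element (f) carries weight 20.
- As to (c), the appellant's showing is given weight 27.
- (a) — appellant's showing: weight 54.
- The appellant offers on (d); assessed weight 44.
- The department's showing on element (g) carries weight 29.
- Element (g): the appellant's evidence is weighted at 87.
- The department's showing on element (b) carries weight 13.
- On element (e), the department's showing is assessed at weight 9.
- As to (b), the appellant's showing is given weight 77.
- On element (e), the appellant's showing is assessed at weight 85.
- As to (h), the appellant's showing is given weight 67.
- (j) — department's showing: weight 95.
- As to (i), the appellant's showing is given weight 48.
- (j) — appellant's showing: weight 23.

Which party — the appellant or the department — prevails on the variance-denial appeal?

department

— Issue I —
Stage I.1 — burden on appellant; standard: a more-likely-than-not showing (weight is at least 54).
    (a): 54 ≥ 54 [met]
    (b): 77 − 13 = 64 ≥ 54 [met]
  Stage I.1 is satisfied; the onus moves to the department.
Stage I.2 — burden on department; standard: a clear and cogent showing (weight is at least 70).
    (c): 86 − 27 = 59 < 70 [not met]
  Stage I.2 not carried; the department fails its burden.
The analysis ends at Stage I.2; the appellant prevails on this issue.
— Issue II —
Stage II.1 — burden on appellant; standard: a preponderance (weight is at least 55).
    (d): 44 < 55 [not met]
  Stage II.1 not carried; the appellant fails its burden.
So the department prevails on this issue.
— Issue III —
Stage III.1 (appellant, a substantially-more-likely showing, weight is at least 68): (g) net 87−29=58 < 68 — fails; (h) 67 < 68 — fails.
  Stage III.1 not carried; the appellant fails its burden.
So the department prevails on this issue.
Per-issue: Issue I → appellant; Issue II → department; Issue III → department. The appellant must prevail on every issue; overall, the department prevails.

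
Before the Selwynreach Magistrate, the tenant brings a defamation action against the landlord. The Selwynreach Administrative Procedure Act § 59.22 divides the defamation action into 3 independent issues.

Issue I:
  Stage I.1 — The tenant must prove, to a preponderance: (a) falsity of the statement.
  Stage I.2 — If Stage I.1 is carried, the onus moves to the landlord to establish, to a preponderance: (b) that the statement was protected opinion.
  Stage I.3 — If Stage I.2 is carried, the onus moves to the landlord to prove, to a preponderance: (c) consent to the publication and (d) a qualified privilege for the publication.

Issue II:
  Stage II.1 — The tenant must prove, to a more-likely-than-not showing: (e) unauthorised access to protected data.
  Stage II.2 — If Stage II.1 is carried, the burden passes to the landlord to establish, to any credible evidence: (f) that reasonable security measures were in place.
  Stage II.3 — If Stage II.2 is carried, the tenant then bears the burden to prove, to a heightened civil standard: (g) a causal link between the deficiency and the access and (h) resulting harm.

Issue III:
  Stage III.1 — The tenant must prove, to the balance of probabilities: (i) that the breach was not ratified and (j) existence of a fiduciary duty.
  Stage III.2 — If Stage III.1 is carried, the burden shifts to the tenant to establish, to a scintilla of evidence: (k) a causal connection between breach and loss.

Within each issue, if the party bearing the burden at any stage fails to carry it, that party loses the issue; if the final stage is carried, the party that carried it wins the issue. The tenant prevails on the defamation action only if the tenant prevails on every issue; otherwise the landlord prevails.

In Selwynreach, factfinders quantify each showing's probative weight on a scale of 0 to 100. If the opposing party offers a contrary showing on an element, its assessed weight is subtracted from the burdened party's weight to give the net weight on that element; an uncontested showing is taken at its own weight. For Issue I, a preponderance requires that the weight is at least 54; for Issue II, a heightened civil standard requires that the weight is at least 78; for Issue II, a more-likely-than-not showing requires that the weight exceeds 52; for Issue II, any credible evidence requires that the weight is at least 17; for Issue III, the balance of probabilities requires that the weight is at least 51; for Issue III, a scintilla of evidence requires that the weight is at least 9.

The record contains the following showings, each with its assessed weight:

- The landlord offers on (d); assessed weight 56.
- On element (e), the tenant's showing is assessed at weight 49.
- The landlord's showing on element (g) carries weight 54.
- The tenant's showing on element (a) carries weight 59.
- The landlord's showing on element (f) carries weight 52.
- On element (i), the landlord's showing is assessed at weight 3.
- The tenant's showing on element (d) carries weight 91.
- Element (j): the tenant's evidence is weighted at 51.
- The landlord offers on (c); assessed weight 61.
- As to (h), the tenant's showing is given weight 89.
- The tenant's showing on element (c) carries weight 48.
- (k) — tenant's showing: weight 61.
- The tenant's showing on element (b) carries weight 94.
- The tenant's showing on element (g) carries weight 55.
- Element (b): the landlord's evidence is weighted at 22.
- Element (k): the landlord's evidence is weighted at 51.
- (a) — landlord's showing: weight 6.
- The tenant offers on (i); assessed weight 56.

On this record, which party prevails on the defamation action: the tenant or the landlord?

landlord

— Issue I —
Stage I.1 — burden on tenant; standard: a preponderance (weight is at least 54).
    (a): 59 − 6 = 53 < 54 [not met]
  Stage I.1 not carried; the tenant fails its burden.
So the landlord prevails on this issue.
— Issue II —
Stage II.1 (tenant, a more-likely-than-not showing, weight exceeds 52): (e) 49 ≤ 52 — fails.
  Stage II.1 not carried; the tenant fails its burden.
The landlord prevails on this issue.
— Issue III —
At Stage III.1 the tenant must meet the balance of probabilities (weight is at least 51): on (i) the weight is 56 less the opposing 3 gives net 53, ≥ 51, so (i) meets the standard; on (j) the weight is 51, which does reach 51, so (j) meets the standard.
  Stage III.1 is satisfied; the tenant continues to bear the burden.
At Stage III.2 the tenant must meet a scintilla of evidence (weight is at least 9): on (k) the weight is 61 less the opposing 51 gives net 10, ≥ 9, so (k) meets the standard.
  The tenant carries the last stage.
All stages carried — the tenant prevails on this issue.
Per-issue: Issue I → landlord; Issue II → landlord; Issue III → tenant. The tenant must prevail on every issue; overall, the landlord prevails.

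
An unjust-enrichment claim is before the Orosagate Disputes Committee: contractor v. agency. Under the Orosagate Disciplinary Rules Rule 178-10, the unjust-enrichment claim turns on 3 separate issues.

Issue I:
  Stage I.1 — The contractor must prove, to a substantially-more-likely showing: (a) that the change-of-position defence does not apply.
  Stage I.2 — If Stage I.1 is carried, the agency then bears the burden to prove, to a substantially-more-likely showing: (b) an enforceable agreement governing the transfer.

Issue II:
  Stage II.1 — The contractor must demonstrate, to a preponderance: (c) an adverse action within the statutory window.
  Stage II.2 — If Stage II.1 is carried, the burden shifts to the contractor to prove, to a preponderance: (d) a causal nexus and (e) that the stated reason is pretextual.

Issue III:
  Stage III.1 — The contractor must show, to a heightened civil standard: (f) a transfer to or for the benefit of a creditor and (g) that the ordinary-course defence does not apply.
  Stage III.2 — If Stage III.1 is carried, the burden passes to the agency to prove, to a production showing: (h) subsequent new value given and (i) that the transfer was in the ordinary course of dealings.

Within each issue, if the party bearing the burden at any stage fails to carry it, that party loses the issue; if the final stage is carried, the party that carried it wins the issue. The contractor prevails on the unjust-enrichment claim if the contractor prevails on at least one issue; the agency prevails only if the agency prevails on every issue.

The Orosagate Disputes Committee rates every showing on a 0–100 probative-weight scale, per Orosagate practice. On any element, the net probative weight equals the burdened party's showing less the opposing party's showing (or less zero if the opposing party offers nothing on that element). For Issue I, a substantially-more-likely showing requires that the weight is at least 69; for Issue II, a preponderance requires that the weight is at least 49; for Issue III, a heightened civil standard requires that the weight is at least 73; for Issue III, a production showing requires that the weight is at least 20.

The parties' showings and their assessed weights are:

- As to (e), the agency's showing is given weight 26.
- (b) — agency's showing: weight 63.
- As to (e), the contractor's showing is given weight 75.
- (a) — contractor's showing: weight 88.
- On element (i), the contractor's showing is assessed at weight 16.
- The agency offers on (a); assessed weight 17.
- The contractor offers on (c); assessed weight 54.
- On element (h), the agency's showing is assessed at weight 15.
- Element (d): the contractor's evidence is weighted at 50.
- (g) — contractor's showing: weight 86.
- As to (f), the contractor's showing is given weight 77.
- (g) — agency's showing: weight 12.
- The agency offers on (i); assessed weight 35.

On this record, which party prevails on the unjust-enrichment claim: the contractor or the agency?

— Issue I —
Stage I.1 (contractor, a substantially-more-likely showing, weight is at least 69): (a) net 88−17=71 ≥ 69 — meets.
  All elements met. The burden passes to the agency.
Stage I.2 (agency, a substantially-more-likely showing, weight is at least 69): (b) 63 < 69 — fails.
  Stage I.2 not carried; the agency fails its burden.
So the contractor prevails on this issue.
— Issue II —
At Stage II.1 the contractor must meet a preponderance (weight is at least 49): on (c) the weight is 54, ≥ 49, so (c) meets the standard.
  All elements met. The contractor retains the burden for Stage II.2.
At Stage II.2 the contractor must meet a preponderance (weight is at least 49): on (d) the weight is 50, which does reach 49, so (d) meets the standard; on (e) the weight is 75 less the opposing 26 gives net 49, which does reach 49, so (e) meets the standard.
  All elements met at the final stage.
All stages carried — the contractor prevails on this issue.
— Issue III —
Stage III.1 (contractor, a heightened civil standard, weight is at least 73): (f) 77 ≥ 73 — meets; (g) net 86−12=74 ≥ 73 — meets.
  Stage III.1 is satisfied; the onus moves to the agency.
Stage III.2 (agency, a production showing, weight is at least 20): (h) 15 < 20 — fails; (i) net 35−16=19 < 20 — fails.
  The agency does not carry Stage III.2.
So the contractor prevails on this issue.
Per-issue: Issue I → contractor; Issue II → contractor; Issue III → contractor. The contractor must prevail on at least one issue; overall, the contractor prevails.

contractor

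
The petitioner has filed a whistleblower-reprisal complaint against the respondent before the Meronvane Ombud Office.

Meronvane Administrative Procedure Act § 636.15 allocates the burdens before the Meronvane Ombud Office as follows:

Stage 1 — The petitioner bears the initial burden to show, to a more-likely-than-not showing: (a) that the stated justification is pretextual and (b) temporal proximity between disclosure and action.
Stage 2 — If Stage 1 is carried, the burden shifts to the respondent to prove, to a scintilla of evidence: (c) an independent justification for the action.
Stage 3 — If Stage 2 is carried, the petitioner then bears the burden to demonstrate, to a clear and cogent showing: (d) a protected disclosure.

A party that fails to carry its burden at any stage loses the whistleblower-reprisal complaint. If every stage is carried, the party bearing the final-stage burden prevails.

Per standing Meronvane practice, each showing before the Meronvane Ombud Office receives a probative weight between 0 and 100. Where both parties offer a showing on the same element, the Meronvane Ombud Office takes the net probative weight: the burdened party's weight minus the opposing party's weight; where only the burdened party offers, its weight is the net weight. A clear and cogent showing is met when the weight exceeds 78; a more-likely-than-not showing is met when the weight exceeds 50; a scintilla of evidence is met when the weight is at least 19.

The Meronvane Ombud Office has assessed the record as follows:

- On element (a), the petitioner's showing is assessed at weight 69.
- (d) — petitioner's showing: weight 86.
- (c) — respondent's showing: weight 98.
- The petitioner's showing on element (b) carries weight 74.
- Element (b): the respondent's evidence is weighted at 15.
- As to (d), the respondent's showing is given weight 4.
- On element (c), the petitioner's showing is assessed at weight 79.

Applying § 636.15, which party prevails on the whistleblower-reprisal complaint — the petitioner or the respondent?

petitioner

Stage 1 — burden on petitioner; standard: a more-likely-than-not showing (weight exceeds 50).
    (a): 69 > 50 [met]
    (b): 74 − 15 = 59 > 50 [met]
  Stage 1 is satisfied; the onus moves to the respondent.
Stage 2 — burden on respondent; standard: a scintilla of evidence (weight is at least 19).
    (c): 98 − 79 = 19 ≥ 19 [met]
  Stage 2 carried; the burden shifts to the petitioner.
Stage 3 — burden on petitioner; standard: a clear and cogent showing (weight exceeds 78).
    (d): 86 − 4 = 82 > 78 [met]
  Stage 3 carried; the final stage is satisfied.
With every stage satisfied, the petitioner prevails.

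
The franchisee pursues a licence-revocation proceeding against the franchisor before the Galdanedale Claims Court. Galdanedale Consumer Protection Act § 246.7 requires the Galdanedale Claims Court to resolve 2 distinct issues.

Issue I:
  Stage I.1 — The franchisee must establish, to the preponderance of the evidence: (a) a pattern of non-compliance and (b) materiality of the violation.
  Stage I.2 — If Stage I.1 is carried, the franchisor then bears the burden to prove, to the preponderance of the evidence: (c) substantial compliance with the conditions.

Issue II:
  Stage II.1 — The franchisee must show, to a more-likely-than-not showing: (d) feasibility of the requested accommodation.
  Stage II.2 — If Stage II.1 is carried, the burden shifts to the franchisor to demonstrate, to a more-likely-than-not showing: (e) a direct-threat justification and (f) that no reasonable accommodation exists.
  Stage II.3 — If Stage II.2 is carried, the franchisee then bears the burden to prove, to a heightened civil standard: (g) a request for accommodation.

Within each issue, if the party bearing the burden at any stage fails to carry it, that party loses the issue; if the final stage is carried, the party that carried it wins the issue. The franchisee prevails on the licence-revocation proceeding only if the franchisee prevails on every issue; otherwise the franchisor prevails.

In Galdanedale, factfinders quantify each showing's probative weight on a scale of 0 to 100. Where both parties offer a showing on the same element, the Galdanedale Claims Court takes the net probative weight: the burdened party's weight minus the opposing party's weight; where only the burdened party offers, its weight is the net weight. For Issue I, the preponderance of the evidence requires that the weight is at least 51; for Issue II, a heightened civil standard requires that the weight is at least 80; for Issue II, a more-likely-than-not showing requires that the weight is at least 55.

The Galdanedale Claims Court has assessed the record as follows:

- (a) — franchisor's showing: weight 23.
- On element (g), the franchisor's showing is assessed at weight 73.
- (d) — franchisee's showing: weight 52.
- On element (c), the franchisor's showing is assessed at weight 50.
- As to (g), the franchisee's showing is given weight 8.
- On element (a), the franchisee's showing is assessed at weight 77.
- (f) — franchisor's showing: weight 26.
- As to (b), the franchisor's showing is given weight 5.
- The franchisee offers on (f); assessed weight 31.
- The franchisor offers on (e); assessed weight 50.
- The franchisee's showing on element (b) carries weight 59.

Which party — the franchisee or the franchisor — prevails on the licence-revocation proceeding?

franchisor

— Issue I —
Stage I.1 — burden on franchisee; standard: the preponderance of the evidence (weight is at least 51).
    (a): 77 − 23 = 54 ≥ 51 [met]
    (b): 59 − 5 = 54 ≥ 51 [met]
  The franchisee carries Stage I.1; the franchisor now bears the burden.
Stage I.2 — burden on franchisor; standard: the preponderance of the evidence (weight is at least 51).
    (c): 50 < 51 [not met]
  The franchisor does not carry Stage I.2.
The franchisee prevails on this issue.
— Issue II —
Stage II.1 — burden on franchisee; standard: a more-likely-than-not showing (weight is at least 55).
    (d): 52 < 55 [not met]
  Not every element is met, so the franchisee fails to carry Stage II.1.
The analysis ends at Stage II.1; the franchisor prevails on this issue.
Per-issue: Issue I → franchisee; Issue II → franchisor. The franchisee must prevail on every issue; overall, the franchisor prevails.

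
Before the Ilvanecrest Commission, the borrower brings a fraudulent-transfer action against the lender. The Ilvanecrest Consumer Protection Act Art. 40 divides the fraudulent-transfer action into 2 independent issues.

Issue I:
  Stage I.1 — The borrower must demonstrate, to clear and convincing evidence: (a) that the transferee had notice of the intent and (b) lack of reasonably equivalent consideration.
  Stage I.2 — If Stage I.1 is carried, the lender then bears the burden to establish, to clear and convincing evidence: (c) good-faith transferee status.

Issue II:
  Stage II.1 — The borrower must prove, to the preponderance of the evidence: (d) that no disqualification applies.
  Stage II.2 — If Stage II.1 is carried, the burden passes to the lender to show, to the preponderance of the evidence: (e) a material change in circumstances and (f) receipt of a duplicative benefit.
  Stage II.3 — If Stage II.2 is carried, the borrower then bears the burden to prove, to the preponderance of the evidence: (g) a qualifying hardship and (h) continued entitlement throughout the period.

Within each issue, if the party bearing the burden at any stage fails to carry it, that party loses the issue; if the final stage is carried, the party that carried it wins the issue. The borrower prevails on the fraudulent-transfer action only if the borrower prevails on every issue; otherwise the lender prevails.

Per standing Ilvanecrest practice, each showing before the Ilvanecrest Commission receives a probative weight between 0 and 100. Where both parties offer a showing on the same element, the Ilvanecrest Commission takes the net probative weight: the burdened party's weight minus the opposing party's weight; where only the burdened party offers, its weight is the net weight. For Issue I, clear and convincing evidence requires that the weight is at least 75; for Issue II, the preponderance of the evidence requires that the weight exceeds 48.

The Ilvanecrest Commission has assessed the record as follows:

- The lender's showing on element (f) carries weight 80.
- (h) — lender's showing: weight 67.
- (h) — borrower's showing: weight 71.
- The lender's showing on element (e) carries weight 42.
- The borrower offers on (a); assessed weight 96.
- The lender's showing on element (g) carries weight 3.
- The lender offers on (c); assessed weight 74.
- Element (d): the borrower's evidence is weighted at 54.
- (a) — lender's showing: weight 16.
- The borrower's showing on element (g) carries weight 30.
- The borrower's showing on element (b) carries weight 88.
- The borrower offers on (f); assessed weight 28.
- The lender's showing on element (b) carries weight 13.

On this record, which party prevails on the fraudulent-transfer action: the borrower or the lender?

— Issue I —
At Stage I.1 the borrower must meet clear and convincing evidence (weight is at least 75): on (a) the weight is 96 less the opposing 16 gives net 80, ≥ 75, so (a) meets the standard; on (b) the weight is 88 less the opposing 13 gives net 75, which does reach 75, so (b) meets the standard.
  The borrower carries Stage I.1; the lender now bears the burden.
At Stage I.2 the lender must meet clear and convincing evidence (weight is at least 75): on (c) the weight is 74, which does not reach 75, so (c) does not meet the standard.
  Not every element is met, so the lender fails to carry Stage I.2.
The borrower prevails on this issue.
— Issue II —
At Stage II.1 the borrower must meet the preponderance of the evidence (weight exceeds 48): on (d) the weight is 54, > 48, so (d) meets the standard.
  All elements met. The burden passes to the lender.
At Stage II.2 the lender must meet the preponderance of the evidence (weight exceeds 48): on (e) the weight is 42, ≤ 48, so (e) does not meet the standard; on (f) the weight is 80 less the opposing 28 gives net 52, which does exceed 48, so (f) meets the standard.
  Stage II.2 not carried; the lender fails its burden.
The analysis ends at Stage II.2; the borrower prevails on this issue.
Per-issue: Issue I → borrower; Issue II → borrower. The borrower must prevail on every issue; overall, the borrower prevails.

borrower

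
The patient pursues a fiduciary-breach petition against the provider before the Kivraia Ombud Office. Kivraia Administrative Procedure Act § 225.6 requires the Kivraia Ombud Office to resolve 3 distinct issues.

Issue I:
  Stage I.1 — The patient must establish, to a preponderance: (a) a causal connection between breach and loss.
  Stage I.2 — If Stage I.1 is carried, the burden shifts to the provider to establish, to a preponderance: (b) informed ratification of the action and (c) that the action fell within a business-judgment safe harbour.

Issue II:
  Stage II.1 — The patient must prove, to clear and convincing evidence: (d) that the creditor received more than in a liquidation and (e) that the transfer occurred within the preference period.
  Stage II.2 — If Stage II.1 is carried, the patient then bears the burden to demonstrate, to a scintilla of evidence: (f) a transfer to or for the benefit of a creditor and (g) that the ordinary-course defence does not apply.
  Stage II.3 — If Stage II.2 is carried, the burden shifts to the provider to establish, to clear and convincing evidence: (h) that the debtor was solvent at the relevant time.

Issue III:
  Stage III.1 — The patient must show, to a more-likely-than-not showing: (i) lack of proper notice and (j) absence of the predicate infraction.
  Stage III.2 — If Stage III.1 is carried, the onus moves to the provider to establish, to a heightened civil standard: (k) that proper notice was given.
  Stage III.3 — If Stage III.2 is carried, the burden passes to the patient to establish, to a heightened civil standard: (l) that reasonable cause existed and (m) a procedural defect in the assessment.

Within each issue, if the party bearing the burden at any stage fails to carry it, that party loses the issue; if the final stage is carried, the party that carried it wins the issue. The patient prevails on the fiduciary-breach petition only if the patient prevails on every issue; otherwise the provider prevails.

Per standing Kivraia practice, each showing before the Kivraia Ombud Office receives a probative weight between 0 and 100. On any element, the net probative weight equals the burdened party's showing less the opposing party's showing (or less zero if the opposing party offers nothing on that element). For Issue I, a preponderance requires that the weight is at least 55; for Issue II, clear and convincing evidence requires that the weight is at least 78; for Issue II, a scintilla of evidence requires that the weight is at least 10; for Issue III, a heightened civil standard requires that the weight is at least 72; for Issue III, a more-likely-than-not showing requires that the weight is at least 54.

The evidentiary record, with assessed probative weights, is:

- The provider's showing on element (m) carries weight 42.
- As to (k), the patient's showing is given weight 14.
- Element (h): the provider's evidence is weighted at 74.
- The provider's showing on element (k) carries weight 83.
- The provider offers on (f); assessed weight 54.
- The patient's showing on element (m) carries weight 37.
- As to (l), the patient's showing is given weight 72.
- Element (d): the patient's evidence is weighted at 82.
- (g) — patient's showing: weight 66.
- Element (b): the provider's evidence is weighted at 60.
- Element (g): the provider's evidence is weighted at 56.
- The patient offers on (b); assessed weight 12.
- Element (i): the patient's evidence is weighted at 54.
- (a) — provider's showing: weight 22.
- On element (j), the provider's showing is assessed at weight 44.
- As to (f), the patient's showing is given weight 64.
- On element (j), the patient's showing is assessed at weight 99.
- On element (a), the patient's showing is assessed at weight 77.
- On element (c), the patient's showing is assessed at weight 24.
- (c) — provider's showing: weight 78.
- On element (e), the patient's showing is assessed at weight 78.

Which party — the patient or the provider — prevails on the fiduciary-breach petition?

— Issue I —
At Stage I.1 the patient must meet a preponderance (weight is at least 55): on (a) the weight is 77 less the opposing 22 gives net 55, which does reach 55, so (a) meets the standard.
  All elements met. The burden passes to the provider.
At Stage I.2 the provider must meet a preponderance (weight is at least 55): on (b) the weight is 60 less the opposing 12 gives net 48, < 55, so (b) does not meet the standard; on (c) the weight is 78 less the opposing 24 gives net 54, which does not reach 55, so (c) does not meet the standard.
  Not every element is met, so the provider fails to carry Stage I.2.
The patient prevails on this issue.
— Issue II —
Stage II.1 — burden on patient; standard: clear and convincing evidence (weight is at least 78).
    (d): 82 ≥ 78 [met]
    (e): 78 ≥ 78 [met]
  All elements met. The patient retains the burden for Stage II.2.
Stage II.2 — burden on patient; standard: a scintilla of evidence (weight is at least 10).
    (f): 64 − 54 = 10 ≥ 10 [met]
    (g): 66 − 56 = 10 ≥ 10 [met]
  All elements met. The burden passes to the provider.
Stage II.3 — burden on provider; standard: clear and convincing evidence (weight is at least 78).
    (h): 74 < 78 [not met]
  Not every element is met, so the provider fails to carry Stage II.3.
The patient prevails on this issue.
— Issue III —
At Stage III.1 the patient must meet a more-likely-than-not showing (weight is at least 54): on (i) the weight is 54, ≥ 54, so (i) meets the standard; on (j) the weight is 99 less the opposing 44 gives net 55, which does reach 54, so (j) meets the standard.
  The patient carries Stage III.1; the provider now bears the burden.
At Stage III.2 the provider must meet a heightened civil standard (weight is at least 72): on (k) the weight is 83 less the opposing 14 gives net 69, which does not reach 72, so (k) does not meet the standard.
  Stage III.2 not carried; the provider fails its burden.
The patient prevails on this issue.
Per-issue: Issue I → patient; Issue II → patient; Issue III → patient. The patient must prevail on every issue; overall, the patient prevails.

patient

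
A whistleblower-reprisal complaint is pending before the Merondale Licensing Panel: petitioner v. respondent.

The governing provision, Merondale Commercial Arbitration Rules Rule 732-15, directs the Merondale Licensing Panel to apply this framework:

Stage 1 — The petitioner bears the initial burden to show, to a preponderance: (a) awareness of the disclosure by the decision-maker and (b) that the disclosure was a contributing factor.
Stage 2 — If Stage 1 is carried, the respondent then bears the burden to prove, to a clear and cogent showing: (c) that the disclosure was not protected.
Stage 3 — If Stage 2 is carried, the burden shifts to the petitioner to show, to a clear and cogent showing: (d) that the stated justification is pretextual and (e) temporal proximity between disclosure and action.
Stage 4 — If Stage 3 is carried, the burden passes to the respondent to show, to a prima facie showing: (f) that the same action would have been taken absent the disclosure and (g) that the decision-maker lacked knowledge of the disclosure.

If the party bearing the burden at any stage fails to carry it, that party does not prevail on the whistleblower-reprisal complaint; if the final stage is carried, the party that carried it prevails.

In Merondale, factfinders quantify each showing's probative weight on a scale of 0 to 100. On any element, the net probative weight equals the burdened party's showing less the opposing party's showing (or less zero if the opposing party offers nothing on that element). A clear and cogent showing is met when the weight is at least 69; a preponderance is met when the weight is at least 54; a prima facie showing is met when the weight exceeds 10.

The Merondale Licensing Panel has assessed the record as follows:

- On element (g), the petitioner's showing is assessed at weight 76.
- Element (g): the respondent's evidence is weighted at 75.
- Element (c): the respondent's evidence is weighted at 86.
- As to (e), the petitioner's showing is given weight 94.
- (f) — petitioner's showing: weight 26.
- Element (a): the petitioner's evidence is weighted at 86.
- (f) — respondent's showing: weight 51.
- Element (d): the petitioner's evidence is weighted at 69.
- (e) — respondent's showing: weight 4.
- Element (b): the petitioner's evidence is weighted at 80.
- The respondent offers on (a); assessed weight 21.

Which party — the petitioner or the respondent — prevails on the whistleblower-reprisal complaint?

petitioner

At Stage 1 the petitioner must meet a preponderance (weight is at least 54): on (a) the weight is 86 less the opposing 21 gives net 65, which does reach 54, so (a) meets the standard; on (b) the weight is 80, which does reach 54, so (b) meets the standard.
  Stage 1 is satisfied; the onus moves to the respondent.
At Stage 2 the respondent must meet a clear and cogent showing (weight is at least 69): on (c) the weight is 86, which does reach 69, so (c) meets the standard.
  Stage 2 carried; the burden shifts to the petitioner.
At Stage 3 the petitioner must meet a clear and cogent showing (weight is at least 69): on (d) the weight is 69, ≥ 69, so (d) meets the standard; on (e) the weight is 94 less the opposing 4 gives net 90, ≥ 69, so (e) meets the standard.
  The petitioner carries Stage 3; the respondent now bears the burden.
At Stage 4 the respondent must meet a prima facie showing (weight exceeds 10): on (f) the weight is 51 less the opposing 26 gives net 25, > 10, so (f) meets the standard; on (g) the weight is 75 less the opposing 76 gives net -1, ≤ 10, so (g) does not meet the standard.
  Not every element is met, so the respondent fails to carry Stage 4.
The analysis ends at Stage 4; the petitioner prevails.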